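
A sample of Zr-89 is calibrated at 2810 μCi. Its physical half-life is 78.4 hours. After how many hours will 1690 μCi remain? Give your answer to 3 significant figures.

Fraction remaining = 1690/2810 ≈ 0.60142.
n = log₂(2810/1690) = ln(1.6627)/ln 2 ≈ 0.73355 half-lives.
t = n × t½ = 0.73355 × 78.4 ≈ 57.51 hours.

57.5 hours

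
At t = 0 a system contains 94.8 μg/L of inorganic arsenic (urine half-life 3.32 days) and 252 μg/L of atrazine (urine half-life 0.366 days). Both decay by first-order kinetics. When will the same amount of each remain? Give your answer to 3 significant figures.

0.580 days

Set 94.8·(1/2)^(t/3.32) = 252·(1/2)^(t/0.366).
Taking log₂: log₂(94.8/252) = t·(1/3.32 − 1/0.366).
log₂(0.37619) = -1.4105; 1/3.32 − 1/0.366 = -2.431.
t = -1.4105 / -2.431 ≈ 0.58019 days.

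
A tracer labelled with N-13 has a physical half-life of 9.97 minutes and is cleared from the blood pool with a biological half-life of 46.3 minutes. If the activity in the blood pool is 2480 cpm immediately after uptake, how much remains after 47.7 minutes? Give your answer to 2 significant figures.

44 cpm

1/t_eff = 1/t_phys + 1/t_biol = 1/9.97 + 1/46.3 = 0.1219 per minute.
t_eff = 9.97 × 46.3 / (9.97 + 46.3) ≈ 8.2035 minutes.
Remaining = 2480 × (1/2)^(47.7/8.2035) = 2480 × (1/2)^5.8146 ≈ 44.064 cpm.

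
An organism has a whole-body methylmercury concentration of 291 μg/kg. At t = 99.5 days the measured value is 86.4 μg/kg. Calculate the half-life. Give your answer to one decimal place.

56.8 days

A/A₀ = 86.4/291 ≈ 0.29691.
n = log₂(3.3681) ≈ 1.7519 half-lives elapsed in 99.5 days.
t½ = 99.5/1.7519 ≈ 56.795 days.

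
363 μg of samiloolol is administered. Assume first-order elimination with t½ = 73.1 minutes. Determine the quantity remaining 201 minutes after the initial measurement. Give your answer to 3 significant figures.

54.0 μg

Number of half-lives: n = 201/73.1 ≈ 2.7497.
Remaining = 363 × (1/2)^2.7497 = 363 × 0.14869 ≈ 53.973 μg.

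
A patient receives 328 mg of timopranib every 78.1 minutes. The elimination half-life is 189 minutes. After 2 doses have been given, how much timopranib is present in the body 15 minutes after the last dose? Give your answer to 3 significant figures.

The 2 doses were given 93.1, 15 minutes ago.
Total = 328·(1/2)^(93.1/189) + 328·(1/2)^(15/189)
      = 233.12 + 310.44 ≈ 543.57 mg.

544 mg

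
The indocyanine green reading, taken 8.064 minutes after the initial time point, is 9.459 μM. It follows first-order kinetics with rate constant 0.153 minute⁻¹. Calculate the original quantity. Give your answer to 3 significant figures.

32.5 μM

t½ = ln 2 / λ = 0.69315 / 0.153 ≈ 4.5304 minutes.
Number of half-lives elapsed: n = 8.064/4.5304 ≈ 1.78.
A₀ = A × 2^n = 9.459 × 2^1.78 = 9.459 × 3.4342 ≈ 32.484 μM.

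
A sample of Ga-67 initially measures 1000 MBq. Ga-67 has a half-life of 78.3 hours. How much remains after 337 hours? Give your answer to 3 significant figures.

Number of half-lives: n = 337/78.3 ≈ 4.304.
Remaining = 1000 × (1/2)^4.304 = 1000 × 0.050627 ≈ 50.627 MBq.

50.6 MBq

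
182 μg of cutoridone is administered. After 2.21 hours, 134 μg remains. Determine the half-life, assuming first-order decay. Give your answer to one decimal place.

A/A₀ = 134/182 ≈ 0.73626.
n = log₂(1.3582) ≈ 0.44171 half-lives elapsed in 2.21 hours.
t½ = 2.21/0.44171 ≈ 5.0033 hours.

5.0 hours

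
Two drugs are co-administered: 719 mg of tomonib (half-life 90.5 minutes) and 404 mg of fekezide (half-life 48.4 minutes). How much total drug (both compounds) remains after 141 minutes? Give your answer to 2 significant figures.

300 mg

tomonib: 719 × (1/2)^(141/90.5) = 719 × (1/2)^1.558 ≈ 244.19 mg.
fekezide: 404 × (1/2)^(141/48.4) = 404 × (1/2)^2.9132 ≈ 53.631 mg.
Total = 244.19 + 53.631 ≈ 297.82 mg.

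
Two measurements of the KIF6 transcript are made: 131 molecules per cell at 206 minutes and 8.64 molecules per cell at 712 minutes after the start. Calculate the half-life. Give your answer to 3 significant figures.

129 minutes

Over Δt = 712 − 206 = 506 minutes, the level fell by a factor of 131/8.64 ≈ 15.162.
n = log₂(15.162) ≈ 3.9224 half-lives, so t½ = 506/3.9224 ≈ 129 minutes.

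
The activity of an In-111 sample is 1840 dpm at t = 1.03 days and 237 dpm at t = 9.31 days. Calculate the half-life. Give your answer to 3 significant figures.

2.80 days

Over Δt = 9.31 − 1.03 = 8.28 days, the level fell by a factor of 1840/237 ≈ 7.7637.
n = log₂(7.7637) ≈ 2.9567 half-lives, so t½ = 8.28/2.9567 ≈ 2.8004 days.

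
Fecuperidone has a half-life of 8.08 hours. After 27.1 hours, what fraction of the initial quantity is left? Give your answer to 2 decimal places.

n = 27.1/8.08 ≈ 3.354 half-lives.
Fraction remaining = (1/2)^3.354 ≈ 0.097804.

0.10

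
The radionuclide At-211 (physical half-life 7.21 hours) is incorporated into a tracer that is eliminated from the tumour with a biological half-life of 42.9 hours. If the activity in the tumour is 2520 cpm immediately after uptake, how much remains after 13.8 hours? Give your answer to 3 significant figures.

1/t_eff = 1/t_phys + 1/t_biol = 1/7.21 + 1/42.9 = 0.16201 per hour.
t_eff = 7.21 × 42.9 / (7.21 + 42.9) ≈ 6.1726 hours.
Remaining = 2520 × (1/2)^(13.8/6.1726) = 2520 × (1/2)^2.2357 ≈ 535.05 cpm.

535 cpm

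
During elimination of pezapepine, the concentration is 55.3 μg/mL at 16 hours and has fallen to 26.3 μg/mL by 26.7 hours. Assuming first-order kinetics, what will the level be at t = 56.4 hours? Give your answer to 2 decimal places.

Over Δt = 26.7 − 16 = 10.7 hours, the level fell by a factor of 55.3/26.3 ≈ 2.1027.
n = log₂(2.1027) ≈ 1.0722 half-lives, so t½ = 10.7/1.0722 ≈ 9.9793 hours.
From t = 26.7 to t = 56.4: 26.3 × (1/2)^((56.4−26.7)/9.9793) ≈ 3.3423 μg/mL.

3.34 μg/mL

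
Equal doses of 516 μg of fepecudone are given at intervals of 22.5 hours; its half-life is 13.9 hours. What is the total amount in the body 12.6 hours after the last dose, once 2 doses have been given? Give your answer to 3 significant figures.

The 2 doses were given 35.1, 12.6 hours ago.
Total = 516·(1/2)^(35.1/13.9) + 516·(1/2)^(12.6/13.9)
      = 89.639 + 275.28 ≈ 364.92 μg.

365 μg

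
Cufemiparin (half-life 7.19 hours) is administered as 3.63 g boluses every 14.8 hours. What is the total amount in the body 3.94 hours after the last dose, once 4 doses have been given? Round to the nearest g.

3 g

The 4 doses were given 48.34, 33.54, 18.74, 3.94 hours ago.
Total = 3.63·(1/2)^(48.34/7.19) + 3.63·(1/2)^(33.54/7.19) + 3.63·(1/2)^(18.74/7.19) + 3.63·(1/2)^(3.94/7.19)
      = 0.034357 + 0.14311 + 0.59608 + 2.4828 ≈ 3.2564 g.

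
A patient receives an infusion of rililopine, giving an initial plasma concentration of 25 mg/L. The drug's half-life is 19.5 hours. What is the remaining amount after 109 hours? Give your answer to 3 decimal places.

0.519 mg/L

Number of half-lives: n = 109/19.5 ≈ 5.5897.
Remaining = 25 × (1/2)^5.5897 = 25 × 0.020764 ≈ 0.51911 mg/L.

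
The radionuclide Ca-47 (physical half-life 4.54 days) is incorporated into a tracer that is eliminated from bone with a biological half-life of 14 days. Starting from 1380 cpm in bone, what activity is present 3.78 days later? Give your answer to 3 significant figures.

1/t_eff = 1/t_phys + 1/t_biol = 1/4.54 + 1/14 = 0.29169 per day.
t_eff = 4.54 × 14 / (4.54 + 14) ≈ 3.4283 days.
Remaining = 1380 × (1/2)^(3.78/3.4283) = 1380 × (1/2)^1.1026 ≈ 642.63 cpm.

643 cpm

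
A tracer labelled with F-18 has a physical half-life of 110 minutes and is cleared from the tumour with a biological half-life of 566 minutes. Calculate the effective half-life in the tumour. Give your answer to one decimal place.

1/t_eff = 1/t_phys + 1/t_biol = 1/110 + 1/566 = 0.010858 per minute.
t_eff = 110 × 566 / (110 + 566) ≈ 92.101 minutes.

92.1 minutes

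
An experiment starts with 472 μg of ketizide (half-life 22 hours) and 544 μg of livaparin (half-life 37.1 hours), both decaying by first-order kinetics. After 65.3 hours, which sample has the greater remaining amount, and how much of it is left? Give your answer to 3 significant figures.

livaparin, 161 μg

ketizide: 472 × (1/2)^2.9682 ≈ 60.316 μg.
livaparin: 544 × (1/2)^1.7601 ≈ 160.6 μg.
Livaparin has more remaining, at ≈ 160.6 μg.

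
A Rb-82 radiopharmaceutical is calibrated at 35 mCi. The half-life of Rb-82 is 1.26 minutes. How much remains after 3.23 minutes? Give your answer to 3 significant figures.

5.92 mCi

Number of half-lives: n = 3.23/1.26 ≈ 2.5635.
Remaining = 35 × (1/2)^2.5635 = 35 × 0.16917 ≈ 5.9208 mCi.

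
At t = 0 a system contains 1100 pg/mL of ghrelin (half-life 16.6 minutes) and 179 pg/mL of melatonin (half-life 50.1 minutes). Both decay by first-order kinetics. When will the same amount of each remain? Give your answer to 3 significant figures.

Set 1100·(1/2)^(t/16.6) = 179·(1/2)^(t/50.1).
Taking log₂: log₂(1100/179) = t·(1/16.6 − 1/50.1).
log₂(6.1453) = 2.6195; 1/16.6 − 1/50.1 = 0.040281.
t = 2.6195 / 0.040281 ≈ 65.03 minutes.

65.0 minutes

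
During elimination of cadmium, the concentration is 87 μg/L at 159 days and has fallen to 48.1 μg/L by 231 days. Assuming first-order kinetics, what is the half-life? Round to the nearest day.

Over Δt = 231 − 159 = 72 days, the level fell by a factor of 87/48.1 ≈ 1.8087.
n = log₂(1.8087) ≈ 0.85498 half-lives, so t½ = 72/0.85498 ≈ 84.213 days.

84 days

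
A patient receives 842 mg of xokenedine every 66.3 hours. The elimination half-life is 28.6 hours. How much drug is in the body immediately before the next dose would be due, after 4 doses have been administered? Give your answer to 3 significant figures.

The 4 doses were given 265.2, 198.9, 132.6, 66.3 hours ago.
Total = 842·(1/2)^(265.2/28.6) + 842·(1/2)^(198.9/28.6) + 842·(1/2)^(132.6/28.6) + 842·(1/2)^(66.3/28.6)
      = 1.3613 + 6.7887 + 33.855 + 168.84 ≈ 210.84 mg.

211 mg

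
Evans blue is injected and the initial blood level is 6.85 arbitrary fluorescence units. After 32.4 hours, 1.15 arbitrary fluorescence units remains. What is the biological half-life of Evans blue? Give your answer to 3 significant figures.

A/A₀ = 1.15/6.85 ≈ 0.16788.
n = log₂(5.9565) ≈ 2.5745 half-lives elapsed in 32.4 hours.
t½ = 32.4/2.5745 ≈ 12.585 hours.

12.6 hours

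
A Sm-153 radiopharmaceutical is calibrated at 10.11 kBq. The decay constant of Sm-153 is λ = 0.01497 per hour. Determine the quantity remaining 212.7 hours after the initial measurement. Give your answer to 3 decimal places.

0.419 kBq

t½ = ln 2 / λ = 0.69315 / 0.01497 ≈ 46.302 hours.
Number of half-lives: n = 212.7/46.302 ≈ 4.5937.
Remaining = 10.11 × (1/2)^4.5937 = 10.11 × 0.041415 ≈ 0.4187 kBq.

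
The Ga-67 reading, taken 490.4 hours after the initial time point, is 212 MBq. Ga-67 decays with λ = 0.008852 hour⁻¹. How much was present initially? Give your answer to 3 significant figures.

16300 MBq

t½ = ln 2 / λ = 0.69315 / 0.008852 ≈ 78.304 hours.
Number of half-lives elapsed: n = 490.4/78.304 ≈ 6.2628.
A₀ = A × 2^n = 212 × 2^6.2628 = 212 × 76.786 ≈ 16279 MBq.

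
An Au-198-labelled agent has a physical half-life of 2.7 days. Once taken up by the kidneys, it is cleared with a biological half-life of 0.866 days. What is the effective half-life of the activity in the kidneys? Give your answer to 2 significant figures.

0.66 days

1/t_eff = 1/t_phys + 1/t_biol = 1/2.7 + 1/0.866 = 1.5251 per day.
t_eff = 2.7 × 0.866 / (2.7 + 0.866) ≈ 0.65569 days.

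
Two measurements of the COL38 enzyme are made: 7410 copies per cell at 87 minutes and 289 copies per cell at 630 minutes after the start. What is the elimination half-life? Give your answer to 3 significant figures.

Over Δt = 630 − 87 = 543 minutes, the level fell by a factor of 7410/289 ≈ 25.64.
n = log₂(25.64) ≈ 4.6803 half-lives, so t½ = 543/4.6803 ≈ 116.02 minutes.

116 minutes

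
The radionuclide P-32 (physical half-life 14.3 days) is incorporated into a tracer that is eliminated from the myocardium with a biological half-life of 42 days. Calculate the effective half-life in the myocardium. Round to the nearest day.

1/t_eff = 1/t_phys + 1/t_biol = 1/14.3 + 1/42 = 0.09374 per day.
t_eff = 14.3 × 42 / (14.3 + 42) ≈ 10.668 days.

11 days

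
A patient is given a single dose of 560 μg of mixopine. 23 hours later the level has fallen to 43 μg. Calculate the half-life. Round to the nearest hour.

A/A₀ = 43/560 ≈ 0.076786.
n = log₂(13.023) ≈ 3.703 half-lives elapsed in 23 hours.
t½ = 23/3.703 ≈ 6.2111 hours.

6 hours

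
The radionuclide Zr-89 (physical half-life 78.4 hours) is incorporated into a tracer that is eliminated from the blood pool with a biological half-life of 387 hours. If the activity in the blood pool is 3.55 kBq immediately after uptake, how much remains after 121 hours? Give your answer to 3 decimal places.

1/t_eff = 1/t_phys + 1/t_biol = 1/78.4 + 1/387 = 0.015339 per hour.
t_eff = 78.4 × 387 / (78.4 + 387) ≈ 65.193 hours.
Remaining = 3.55 × (1/2)^(121/65.193) = 3.55 × (1/2)^1.856 ≈ 0.98064 kBq.

0.981 kBq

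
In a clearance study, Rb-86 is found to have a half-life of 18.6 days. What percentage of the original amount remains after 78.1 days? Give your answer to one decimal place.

n = 78.1/18.6 ≈ 4.1989 half-lives.
Fraction remaining = (1/2)^4.1989 ≈ 0.05445, i.e. 5.445%.

5.4%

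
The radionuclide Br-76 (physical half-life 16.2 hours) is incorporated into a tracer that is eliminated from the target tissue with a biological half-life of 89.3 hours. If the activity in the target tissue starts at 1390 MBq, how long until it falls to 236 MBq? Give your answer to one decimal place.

35.1 hours

1/t_eff = 1/t_phys + 1/t_biol = 1/16.2 + 1/89.3 = 0.072927 per hour.
t_eff = 16.2 × 89.3 / (16.2 + 89.3) ≈ 13.712 hours.
n = log₂(1390/236) ≈ 2.5582; t = 2.5582 × 13.712 ≈ 35.079 hours.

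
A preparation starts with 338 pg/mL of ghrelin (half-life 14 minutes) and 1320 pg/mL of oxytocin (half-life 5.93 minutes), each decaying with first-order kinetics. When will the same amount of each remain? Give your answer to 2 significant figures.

20 minutes

Set 338·(1/2)^(t/14) = 1320·(1/2)^(t/5.93).
Taking log₂: log₂(338/1320) = t·(1/14 − 1/5.93).
log₂(0.25606) = -1.9654; 1/14 − 1/5.93 = -0.097205.
t = -1.9654 / -0.097205 ≈ 20.219 minutes.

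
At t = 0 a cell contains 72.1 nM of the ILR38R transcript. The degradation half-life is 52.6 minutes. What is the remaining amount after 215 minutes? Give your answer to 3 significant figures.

4.24 nM

Number of half-lives: n = 215/52.6 ≈ 4.0875.
Remaining = 72.1 × (1/2)^4.0875 = 72.1 × 0.058824 ≈ 4.2412 nM.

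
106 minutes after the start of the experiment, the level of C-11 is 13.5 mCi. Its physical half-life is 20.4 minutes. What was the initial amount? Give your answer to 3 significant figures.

495 mCi

Number of half-lives elapsed: n = 106/20.4 ≈ 5.1961.
A₀ = A × 2^n = 13.5 × 2^5.1961 = 13.5 × 36.659 ≈ 494.89 mCi.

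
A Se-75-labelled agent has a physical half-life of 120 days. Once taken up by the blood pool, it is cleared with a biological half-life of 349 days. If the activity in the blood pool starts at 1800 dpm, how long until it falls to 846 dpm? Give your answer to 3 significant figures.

1/t_eff = 1/t_phys + 1/t_biol = 1/120 + 1/349 = 0.011199 per day.
t_eff = 120 × 349 / (120 + 349) ≈ 89.296 days.
n = log₂(1800/846) ≈ 1.0893; t = 1.0893 × 89.296 ≈ 97.268 days.

97.3 days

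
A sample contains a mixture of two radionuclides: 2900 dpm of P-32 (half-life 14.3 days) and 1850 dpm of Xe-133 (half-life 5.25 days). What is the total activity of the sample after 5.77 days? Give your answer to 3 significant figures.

P-32: 2900 × (1/2)^(5.77/14.3) = 2900 × (1/2)^0.4035 ≈ 2192.5 dpm.
Xe-133: 1850 × (1/2)^(5.77/5.25) = 1850 × (1/2)^1.099 ≈ 863.63 dpm.
Total = 2192.5 + 863.63 ≈ 3056.1 dpm.

3060 dpm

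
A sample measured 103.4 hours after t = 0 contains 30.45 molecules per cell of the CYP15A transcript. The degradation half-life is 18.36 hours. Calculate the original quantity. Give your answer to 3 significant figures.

Number of half-lives elapsed: n = 103.4/18.36 ≈ 5.6318.
A₀ = A × 2^n = 30.45 × 2^5.6318 = 30.45 × 49.584 ≈ 1509.8 molecules per cell.

1510 molecules per cell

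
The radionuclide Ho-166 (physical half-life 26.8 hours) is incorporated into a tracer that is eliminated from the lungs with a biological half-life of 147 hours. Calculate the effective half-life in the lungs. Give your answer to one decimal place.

1/t_eff = 1/t_phys + 1/t_biol = 1/26.8 + 1/147 = 0.044116 per hour.
t_eff = 26.8 × 147 / (26.8 + 147) ≈ 22.667 hours.

22.7 hours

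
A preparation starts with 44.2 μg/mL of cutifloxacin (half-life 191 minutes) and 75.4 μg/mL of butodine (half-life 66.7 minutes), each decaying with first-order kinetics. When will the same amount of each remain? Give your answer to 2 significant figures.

Set 44.2·(1/2)^(t/191) = 75.4·(1/2)^(t/66.7).
Taking log₂: log₂(44.2/75.4) = t·(1/191 − 1/66.7).
log₂(0.58621) = -0.77052; 1/191 − 1/66.7 = -0.0097569.
t = -0.77052 / -0.0097569 ≈ 78.972 minutes.

79 minutes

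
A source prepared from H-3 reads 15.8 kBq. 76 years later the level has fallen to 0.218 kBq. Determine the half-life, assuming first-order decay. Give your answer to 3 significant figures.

12.3 years

A/A₀ = 0.218/15.8 ≈ 0.013797.
n = log₂(72.477) ≈ 6.1795 half-lives elapsed in 76 years.
t½ = 76/6.1795 ≈ 12.299 years.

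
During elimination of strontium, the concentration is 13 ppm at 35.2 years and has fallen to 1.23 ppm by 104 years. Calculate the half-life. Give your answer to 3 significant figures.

Over Δt = 104 − 35.2 = 68.8 years, the level fell by a factor of 13/1.23 ≈ 10.569.
n = log₂(10.569) ≈ 3.4018 half-lives, so t½ = 68.8/3.4018 ≈ 20.225 years.

20.2 years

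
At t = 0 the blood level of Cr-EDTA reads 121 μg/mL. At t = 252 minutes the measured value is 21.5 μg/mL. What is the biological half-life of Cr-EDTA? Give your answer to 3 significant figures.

101 minutes

A/A₀ = 21.5/121 ≈ 0.17769.
n = log₂(5.6279) ≈ 2.4926 half-lives elapsed in 252 minutes.
t½ = 252/2.4926 ≈ 101.1 minutes.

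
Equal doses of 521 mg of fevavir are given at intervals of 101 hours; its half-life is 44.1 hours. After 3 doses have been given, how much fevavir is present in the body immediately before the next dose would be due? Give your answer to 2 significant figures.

The 3 doses were given 303, 202, 101 hours ago.
Total = 521·(1/2)^(303/44.1) + 521·(1/2)^(202/44.1) + 521·(1/2)^(101/44.1)
      = 4.4518 + 21.776 + 106.51 ≈ 132.74 mg.

130 mg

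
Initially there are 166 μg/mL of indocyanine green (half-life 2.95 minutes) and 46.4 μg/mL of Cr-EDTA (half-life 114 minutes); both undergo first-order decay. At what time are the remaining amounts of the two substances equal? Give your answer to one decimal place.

Set 166·(1/2)^(t/2.95) = 46.4·(1/2)^(t/114).
Taking log₂: log₂(166/46.4) = t·(1/2.95 − 1/114).
log₂(3.5776) = 1.839; 1/2.95 − 1/114 = 0.33021.
t = 1.839 / 0.33021 ≈ 5.5691 minutes.

5.6 minutes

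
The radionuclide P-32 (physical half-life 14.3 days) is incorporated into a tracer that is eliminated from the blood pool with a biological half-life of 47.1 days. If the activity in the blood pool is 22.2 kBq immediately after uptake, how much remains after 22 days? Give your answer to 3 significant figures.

1/t_eff = 1/t_phys + 1/t_biol = 1/14.3 + 1/47.1 = 0.091161 per day.
t_eff = 14.3 × 47.1 / (14.3 + 47.1) ≈ 10.97 days.
Remaining = 22.2 × (1/2)^(22/10.97) = 22.2 × (1/2)^2.0056 ≈ 5.5287 kBq.

5.53 kBq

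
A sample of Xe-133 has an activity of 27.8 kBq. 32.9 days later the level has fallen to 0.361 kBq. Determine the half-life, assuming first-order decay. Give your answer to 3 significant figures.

5.25 days

A/A₀ = 0.361/27.8 ≈ 0.012986.
n = log₂(77.008) ≈ 6.2669 half-lives elapsed in 32.9 days.
t½ = 32.9/6.2669 ≈ 5.2498 days.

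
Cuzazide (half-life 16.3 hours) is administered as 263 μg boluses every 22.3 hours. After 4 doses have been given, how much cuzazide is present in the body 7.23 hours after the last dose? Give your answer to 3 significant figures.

The 4 doses were given 74.13, 51.83, 29.53, 7.23 hours ago.
Total = 263·(1/2)^(74.13/16.3) + 263·(1/2)^(51.83/16.3) + 263·(1/2)^(29.53/16.3) + 263·(1/2)^(7.23/16.3)
      = 11.244 + 29.024 + 74.919 + 193.39 ≈ 308.58 μg.

309 μg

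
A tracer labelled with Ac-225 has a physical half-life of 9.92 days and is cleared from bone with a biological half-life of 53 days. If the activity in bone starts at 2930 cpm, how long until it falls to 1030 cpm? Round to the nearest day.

13 days

1/t_eff = 1/t_phys + 1/t_biol = 1/9.92 + 1/53 = 0.11967 per day.
t_eff = 9.92 × 53 / (9.92 + 53) ≈ 8.356 days.
n = log₂(2930/1030) ≈ 1.5083; t = 1.5083 × 8.356 ≈ 12.603 days.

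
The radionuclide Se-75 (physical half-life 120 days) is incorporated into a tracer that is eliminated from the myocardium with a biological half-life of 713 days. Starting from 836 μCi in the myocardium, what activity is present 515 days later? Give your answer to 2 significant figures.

1/t_eff = 1/t_phys + 1/t_biol = 1/120 + 1/713 = 0.0097359 per day.
t_eff = 120 × 713 / (120 + 713) ≈ 102.71 days.
Remaining = 836 × (1/2)^(515/102.71) = 836 × (1/2)^5.014 ≈ 25.873 μCi.

26 μCi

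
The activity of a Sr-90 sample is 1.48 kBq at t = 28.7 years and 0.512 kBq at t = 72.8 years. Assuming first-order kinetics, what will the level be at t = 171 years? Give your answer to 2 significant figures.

0.048 kBq

Over Δt = 72.8 − 28.7 = 44.1 years, the level fell by a factor of 1.48/0.512 ≈ 2.8906.
n = log₂(2.8906) ≈ 1.5314 half-lives, so t½ = 44.1/1.5314 ≈ 28.798 years.
From t = 72.8 to t = 171: 0.512 × (1/2)^((171−72.8)/28.798) ≈ 0.048167 kBq.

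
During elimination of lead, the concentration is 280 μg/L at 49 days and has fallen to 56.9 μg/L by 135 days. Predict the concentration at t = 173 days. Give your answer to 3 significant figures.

28.1 μg/L

Over Δt = 135 − 49 = 86 days, the level fell by a factor of 280/56.9 ≈ 4.9209.
n = log₂(4.9209) ≈ 2.2989 half-lives, so t½ = 86/2.2989 ≈ 37.409 days.
From t = 135 to t = 173: 56.9 × (1/2)^((173−135)/37.409) ≈ 28.14 μg/L.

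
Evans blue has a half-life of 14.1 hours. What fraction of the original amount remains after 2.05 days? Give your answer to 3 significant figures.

0.0890

2.05 days = 49.2 hours.
n = 49.2/14.1 ≈ 3.4894 half-lives.
Fraction remaining = (1/2)^3.4894 ≈ 0.089043.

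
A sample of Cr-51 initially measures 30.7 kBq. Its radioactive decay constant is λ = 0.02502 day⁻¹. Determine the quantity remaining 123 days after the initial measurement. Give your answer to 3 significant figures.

t½ = ln 2 / λ = 0.69315 / 0.02502 ≈ 27.704 days.
Number of half-lives: n = 123/27.704 ≈ 4.4398.
Remaining = 30.7 × (1/2)^4.4398 = 30.7 × 0.046076 ≈ 1.4145 kBq.

1.41 kBq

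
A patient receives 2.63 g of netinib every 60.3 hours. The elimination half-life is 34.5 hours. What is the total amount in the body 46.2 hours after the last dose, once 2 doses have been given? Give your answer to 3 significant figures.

1.35 g

The 2 doses were given 106.5, 46.2 hours ago.
Total = 2.63·(1/2)^(106.5/34.5) + 2.63·(1/2)^(46.2/34.5)
      = 0.30952 + 1.0395 ≈ 1.3491 g.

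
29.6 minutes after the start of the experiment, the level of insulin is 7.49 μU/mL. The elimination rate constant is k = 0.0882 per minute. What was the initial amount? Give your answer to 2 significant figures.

100 μU/mL

t½ = ln 2 / k = 0.69315 / 0.0882 ≈ 7.8588 minutes.
Number of half-lives elapsed: n = 29.6/7.8588 ≈ 3.7665.
A₀ = A × 2^n = 7.49 × 2^3.7665 = 7.49 × 13.609 ≈ 101.93 μU/mL.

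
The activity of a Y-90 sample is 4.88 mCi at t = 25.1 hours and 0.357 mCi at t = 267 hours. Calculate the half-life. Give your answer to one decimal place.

64.1 hours

Over Δt = 267 − 25.1 = 241.9 hours, the level fell by a factor of 4.88/0.357 ≈ 13.669.
n = log₂(13.669) ≈ 3.7729 half-lives, so t½ = 241.9/3.7729 ≈ 64.115 hours.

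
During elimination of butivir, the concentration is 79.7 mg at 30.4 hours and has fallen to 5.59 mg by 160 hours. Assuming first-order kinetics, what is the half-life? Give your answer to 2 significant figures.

34 hours

Over Δt = 160 − 30.4 = 129.6 hours, the level fell by a factor of 79.7/5.59 ≈ 14.258.
n = log₂(14.258) ≈ 3.8337 half-lives, so t½ = 129.6/3.8337 ≈ 33.806 hours.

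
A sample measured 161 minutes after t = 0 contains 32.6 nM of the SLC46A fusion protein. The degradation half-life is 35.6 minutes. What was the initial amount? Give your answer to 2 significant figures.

Number of half-lives elapsed: n = 161/35.6 ≈ 4.5225.
A₀ = A × 2^n = 32.6 × 2^4.5225 = 32.6 × 22.983 ≈ 749.23 nM.

750 nM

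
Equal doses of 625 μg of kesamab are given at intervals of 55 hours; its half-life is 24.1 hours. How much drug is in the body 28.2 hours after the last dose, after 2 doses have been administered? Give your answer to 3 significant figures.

The 2 doses were given 83.2, 28.2 hours ago.
Total = 625·(1/2)^(83.2/24.1) + 625·(1/2)^(28.2/24.1)
      = 57.1 + 277.74 ≈ 334.84 μg.

335 μg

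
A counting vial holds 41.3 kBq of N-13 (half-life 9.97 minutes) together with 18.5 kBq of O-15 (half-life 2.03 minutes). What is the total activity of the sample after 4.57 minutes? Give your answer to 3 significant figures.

N-13: 41.3 × (1/2)^(4.57/9.97) = 41.3 × (1/2)^0.45838 ≈ 30.058 kBq.
O-15: 18.5 × (1/2)^(4.57/2.03) = 18.5 × (1/2)^2.2512 ≈ 3.8858 kBq.
Total = 30.058 + 3.8858 ≈ 33.944 kBq.

33.9 kBq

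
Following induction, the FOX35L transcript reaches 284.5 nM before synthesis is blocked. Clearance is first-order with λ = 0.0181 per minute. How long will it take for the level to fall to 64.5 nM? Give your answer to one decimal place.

82.0 minutes

t½ = ln 2 / λ = 0.69315 / 0.0181 ≈ 38.295 minutes.
Fraction remaining = 64.5/284.5 ≈ 0.22671.
n = log₂(284.5/64.5) = ln(4.4109)/ln 2 ≈ 2.1411 half-lives.
t = n × t½ = 2.1411 × 38.295 ≈ 81.993 minutes.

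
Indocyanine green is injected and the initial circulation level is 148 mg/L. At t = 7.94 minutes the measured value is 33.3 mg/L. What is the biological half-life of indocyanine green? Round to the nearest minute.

4 minutes

A/A₀ = 33.3/148 ≈ 0.225.
n = log₂(4.4444) ≈ 2.152 half-lives elapsed in 7.94 minutes.
t½ = 7.94/2.152 ≈ 3.6896 minutes.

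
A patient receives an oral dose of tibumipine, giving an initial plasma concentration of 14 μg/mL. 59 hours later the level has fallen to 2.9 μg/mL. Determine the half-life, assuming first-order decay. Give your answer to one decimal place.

A/A₀ = 2.9/14 ≈ 0.20714.
n = log₂(4.8276) ≈ 2.2713 half-lives elapsed in 59 hours.
t½ = 59/2.2713 ≈ 25.976 hours.

26.0 hours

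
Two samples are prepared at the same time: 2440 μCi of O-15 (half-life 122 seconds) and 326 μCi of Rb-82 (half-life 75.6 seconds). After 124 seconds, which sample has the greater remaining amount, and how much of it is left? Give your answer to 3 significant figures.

O-15, 1210 μCi

O-15: 2440 × (1/2)^1.0164 ≈ 1206.2 μCi.
Rb-82: 326 × (1/2)^1.6402 ≈ 104.58 μCi.
O-15 has more remaining, at ≈ 1206.2 μCi.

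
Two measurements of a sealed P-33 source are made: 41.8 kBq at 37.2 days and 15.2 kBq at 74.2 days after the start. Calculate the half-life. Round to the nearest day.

25 days

Over Δt = 74.2 − 37.2 = 37 days, the level fell by a factor of 41.8/15.2 ≈ 2.75.
n = log₂(2.75) ≈ 1.4594 half-lives, so t½ = 37/1.4594 ≈ 25.352 days.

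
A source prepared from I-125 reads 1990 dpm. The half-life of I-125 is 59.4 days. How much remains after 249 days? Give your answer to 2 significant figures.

Number of half-lives: n = 249/59.4 ≈ 4.1919.
Remaining = 1990 × (1/2)^4.1919 = 1990 × 0.054715 ≈ 108.88 dpm.

110 dpm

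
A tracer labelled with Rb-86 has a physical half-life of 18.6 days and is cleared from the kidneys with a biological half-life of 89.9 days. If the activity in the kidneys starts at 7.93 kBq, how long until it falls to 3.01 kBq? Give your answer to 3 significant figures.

1/t_eff = 1/t_phys + 1/t_biol = 1/18.6 + 1/89.9 = 0.064887 per day.
t_eff = 18.6 × 89.9 / (18.6 + 89.9) ≈ 15.411 days.
n = log₂(7.93/3.01) ≈ 1.3976; t = 1.3976 × 15.411 ≈ 21.538 days.

21.5 days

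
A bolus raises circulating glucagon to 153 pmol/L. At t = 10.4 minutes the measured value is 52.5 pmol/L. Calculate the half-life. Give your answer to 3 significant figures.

6.74 minutes

A/A₀ = 52.5/153 ≈ 0.34314.
n = log₂(2.9143) ≈ 1.5431 half-lives elapsed in 10.4 minutes.
t½ = 10.4/1.5431 ≈ 6.7395 minutes.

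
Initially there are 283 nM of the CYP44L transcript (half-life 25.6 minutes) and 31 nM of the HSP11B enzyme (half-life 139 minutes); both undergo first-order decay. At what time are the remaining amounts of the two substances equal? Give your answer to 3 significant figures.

Set 283·(1/2)^(t/25.6) = 31·(1/2)^(t/139).
Taking log₂: log₂(283/31) = t·(1/25.6 − 1/139).
log₂(9.129) = 3.1905; 1/25.6 − 1/139 = 0.031868.
t = 3.1905 / 0.031868 ≈ 100.11 minutes.

100 minutes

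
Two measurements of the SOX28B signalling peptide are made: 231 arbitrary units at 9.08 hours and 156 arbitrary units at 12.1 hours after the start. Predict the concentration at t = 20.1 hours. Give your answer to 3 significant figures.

Over Δt = 12.1 − 9.08 = 3.02 hours, the level fell by a factor of 231/156 ≈ 1.4808.
n = log₂(1.4808) ≈ 0.56635 half-lives, so t½ = 3.02/0.56635 ≈ 5.3324 hours.
From t = 12.1 to t = 20.1: 156 × (1/2)^((20.1−12.1)/5.3324) ≈ 55.145 arbitrary units.

55.1 arbitrary units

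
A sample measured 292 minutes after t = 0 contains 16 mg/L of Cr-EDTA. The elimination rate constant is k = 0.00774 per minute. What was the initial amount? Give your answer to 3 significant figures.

153 mg/L

t½ = ln 2 / k = 0.69315 / 0.00774 ≈ 89.554 minutes.
Number of half-lives elapsed: n = 292/89.554 ≈ 3.2606.
A₀ = A × 2^n = 16 × 2^3.2606 = 16 × 9.5839 ≈ 153.34 mg/L.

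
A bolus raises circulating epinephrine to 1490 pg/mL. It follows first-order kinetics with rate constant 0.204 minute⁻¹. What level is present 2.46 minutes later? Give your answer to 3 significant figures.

t½ = ln 2 / λ = 0.69315 / 0.204 ≈ 3.3978 minutes.
Number of half-lives: n = 2.46/3.3978 ≈ 0.724.
Remaining = 1490 × (1/2)^0.724 = 1490 × 0.60542 ≈ 902.07 pg/mL.

902 pg/mL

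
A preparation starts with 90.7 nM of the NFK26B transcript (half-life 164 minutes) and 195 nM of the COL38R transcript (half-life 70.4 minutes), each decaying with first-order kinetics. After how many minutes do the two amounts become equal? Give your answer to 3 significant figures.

136 minutes

Set 90.7·(1/2)^(t/164) = 195·(1/2)^(t/70.4).
Taking log₂: log₂(90.7/195) = t·(1/164 − 1/70.4).
log₂(0.46513) = -1.1043; 1/164 − 1/70.4 = -0.008107.
t = -1.1043 / -0.008107 ≈ 136.22 minutes.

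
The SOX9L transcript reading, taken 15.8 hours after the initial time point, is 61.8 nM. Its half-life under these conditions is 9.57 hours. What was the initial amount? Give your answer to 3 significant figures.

Number of half-lives elapsed: n = 15.8/9.57 ≈ 1.651.
A₀ = A × 2^n = 61.8 × 2^1.651 = 61.8 × 3.1405 ≈ 194.08 nM.

194 nM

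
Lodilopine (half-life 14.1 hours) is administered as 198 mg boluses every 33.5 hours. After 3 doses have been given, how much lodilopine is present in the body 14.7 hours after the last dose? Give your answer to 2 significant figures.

The 3 doses were given 81.7, 48.2, 14.7 hours ago.
Total = 198·(1/2)^(81.7/14.1) + 198·(1/2)^(48.2/14.1) + 198·(1/2)^(14.7/14.1)
      = 3.5678 + 18.519 + 96.123 ≈ 118.21 mg.

120 mg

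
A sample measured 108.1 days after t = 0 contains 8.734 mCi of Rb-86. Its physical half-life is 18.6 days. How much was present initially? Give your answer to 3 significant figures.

Number of half-lives elapsed: n = 108.1/18.6 ≈ 5.8118.
A₀ = A × 2^n = 8.734 × 2^5.8118 = 8.734 × 56.174 ≈ 490.62 mCi.

491 mCi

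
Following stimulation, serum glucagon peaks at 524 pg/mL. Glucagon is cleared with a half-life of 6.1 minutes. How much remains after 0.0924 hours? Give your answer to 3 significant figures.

Convert the elapsed time: 0.0924 hours = 5.544 minutes.
Number of half-lives: n = 5.544/6.1 ≈ 0.90885.
Remaining = 524 × (1/2)^0.90885 = 524 × 0.53261 ≈ 279.09 pg/mL.

279 pg/mL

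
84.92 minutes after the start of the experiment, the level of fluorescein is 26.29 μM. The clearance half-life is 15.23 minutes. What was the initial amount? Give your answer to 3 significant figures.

Number of half-lives elapsed: n = 84.92/15.23 ≈ 5.5758.
A₀ = A × 2^n = 26.29 × 2^5.5758 = 26.29 × 47.697 ≈ 1254 μM.

1250 μM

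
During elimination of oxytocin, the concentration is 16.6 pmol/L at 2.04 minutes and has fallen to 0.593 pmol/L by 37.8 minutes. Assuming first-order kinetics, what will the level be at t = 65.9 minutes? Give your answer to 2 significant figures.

0.043 pmol/L

Over Δt = 37.8 − 2.04 = 35.76 minutes, the level fell by a factor of 16.6/0.593 ≈ 27.993.
n = log₂(27.993) ≈ 4.807 half-lives, so t½ = 35.76/4.807 ≈ 7.4391 minutes.
From t = 37.8 to t = 65.9: 0.593 × (1/2)^((65.9−37.8)/7.4391) ≈ 0.043248 pmol/L.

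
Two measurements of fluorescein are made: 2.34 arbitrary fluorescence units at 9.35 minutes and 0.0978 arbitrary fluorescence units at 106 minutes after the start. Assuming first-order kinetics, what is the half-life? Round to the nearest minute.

21 minutes

Over Δt = 106 − 9.35 = 96.65 minutes, the level fell by a factor of 2.34/0.0978 ≈ 23.926.
n = log₂(23.926) ≈ 4.5805 half-lives, so t½ = 96.65/4.5805 ≈ 21.1 minutes.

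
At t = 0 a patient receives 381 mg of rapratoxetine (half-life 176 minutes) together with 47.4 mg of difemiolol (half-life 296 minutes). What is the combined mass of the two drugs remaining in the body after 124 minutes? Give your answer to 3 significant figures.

269 mg

rapratoxetine: 381 × (1/2)^(124/176) = 381 × (1/2)^0.70455 ≈ 233.8 mg.
difemiolol: 47.4 × (1/2)^(124/296) = 47.4 × (1/2)^0.41892 ≈ 35.454 mg.
Total = 233.8 + 35.454 ≈ 269.25 mg.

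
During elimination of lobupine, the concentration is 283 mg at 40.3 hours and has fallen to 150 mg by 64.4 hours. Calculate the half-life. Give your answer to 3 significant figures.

Over Δt = 64.4 − 40.3 = 24.1 hours, the level fell by a factor of 283/150 ≈ 1.8867.
n = log₂(1.8867) ≈ 0.91584 half-lives, so t½ = 24.1/0.91584 ≈ 26.315 hours.

26.3 hours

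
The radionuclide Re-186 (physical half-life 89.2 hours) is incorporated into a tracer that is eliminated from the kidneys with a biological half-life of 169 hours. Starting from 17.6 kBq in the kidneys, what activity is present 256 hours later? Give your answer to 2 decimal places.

1/t_eff = 1/t_phys + 1/t_biol = 1/89.2 + 1/169 = 0.017128 per hour.
t_eff = 89.2 × 169 / (89.2 + 169) ≈ 58.384 hours.
Remaining = 17.6 × (1/2)^(256/58.384) = 17.6 × (1/2)^4.3847 ≈ 0.8425 kBq.

0.84 kBq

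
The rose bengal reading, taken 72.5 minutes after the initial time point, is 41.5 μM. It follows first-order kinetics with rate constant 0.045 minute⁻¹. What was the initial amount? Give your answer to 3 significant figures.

t½ = ln 2 / λ = 0.69315 / 0.045 ≈ 15.403 minutes.
Number of half-lives elapsed: n = 72.5/15.403 ≈ 4.7068.
A₀ = A × 2^n = 41.5 × 2^4.7068 = 41.5 × 26.115 ≈ 1083.8 μM.

1080 μM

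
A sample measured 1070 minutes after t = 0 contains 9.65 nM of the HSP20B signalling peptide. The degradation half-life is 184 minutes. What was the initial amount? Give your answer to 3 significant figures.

543 nM

Number of half-lives elapsed: n = 1070/184 ≈ 5.8152.
A₀ = A × 2^n = 9.65 × 2^5.8152 = 9.65 × 56.306 ≈ 543.35 nM.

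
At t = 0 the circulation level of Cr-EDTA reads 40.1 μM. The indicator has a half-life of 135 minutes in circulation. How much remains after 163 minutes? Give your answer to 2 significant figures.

17 μM

Number of half-lives: n = 163/135 ≈ 1.2074.
Remaining = 40.1 × (1/2)^1.2074 = 40.1 × 0.43305 ≈ 17.365 μM.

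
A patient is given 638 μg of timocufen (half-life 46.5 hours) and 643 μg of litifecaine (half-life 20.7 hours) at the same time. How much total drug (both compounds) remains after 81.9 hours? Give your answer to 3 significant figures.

230 μg

timocufen: 638 × (1/2)^(81.9/46.5) = 638 × (1/2)^1.7613 ≈ 188.2 μg.
litifecaine: 643 × (1/2)^(81.9/20.7) = 643 × (1/2)^3.9565 ≈ 41.417 μg.
Total = 188.2 + 41.417 ≈ 229.62 μg.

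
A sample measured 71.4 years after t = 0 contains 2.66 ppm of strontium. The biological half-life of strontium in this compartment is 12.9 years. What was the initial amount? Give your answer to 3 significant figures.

Number of half-lives elapsed: n = 71.4/12.9 ≈ 5.5349.
A₀ = A × 2^n = 2.66 × 2^5.5349 = 2.66 × 46.362 ≈ 123.32 ppm.

123 ppm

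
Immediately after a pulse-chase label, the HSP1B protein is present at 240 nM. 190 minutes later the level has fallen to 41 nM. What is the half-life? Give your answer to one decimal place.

A/A₀ = 41/240 ≈ 0.17083.
n = log₂(5.8537) ≈ 2.5493 half-lives elapsed in 190 minutes.
t½ = 190/2.5493 ≈ 74.529 minutes.

74.5 minutes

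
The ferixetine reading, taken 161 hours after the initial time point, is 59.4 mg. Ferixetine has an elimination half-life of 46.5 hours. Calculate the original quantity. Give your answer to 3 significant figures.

655 mg

Number of half-lives elapsed: n = 161/46.5 ≈ 3.4624.
A₀ = A × 2^n = 59.4 × 2^3.4624 = 59.4 × 11.022 ≈ 654.73 mg.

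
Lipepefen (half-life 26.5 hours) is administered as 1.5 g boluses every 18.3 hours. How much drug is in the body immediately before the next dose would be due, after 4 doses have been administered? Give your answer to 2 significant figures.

The 4 doses were given 73.2, 54.9, 36.6, 18.3 hours ago.
Total = 1.5·(1/2)^(73.2/26.5) + 1.5·(1/2)^(54.9/26.5) + 1.5·(1/2)^(36.6/26.5) + 1.5·(1/2)^(18.3/26.5)
      = 0.22109 + 0.35682 + 0.57588 + 0.92942 ≈ 2.0832 g.

2.1 g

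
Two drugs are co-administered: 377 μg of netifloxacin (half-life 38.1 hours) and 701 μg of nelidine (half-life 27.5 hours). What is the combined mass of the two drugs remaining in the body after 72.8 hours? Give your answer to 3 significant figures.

netifloxacin: 377 × (1/2)^(72.8/38.1) = 377 × (1/2)^1.9108 ≈ 100.26 μg.
nelidine: 701 × (1/2)^(72.8/27.5) = 701 × (1/2)^2.6473 ≈ 111.89 μg.
Total = 100.26 + 111.89 ≈ 212.16 μg.

212 μg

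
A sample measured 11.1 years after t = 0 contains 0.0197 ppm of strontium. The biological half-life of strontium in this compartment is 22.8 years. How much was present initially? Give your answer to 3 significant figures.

0.0276 ppm

Number of half-lives elapsed: n = 11.1/22.8 ≈ 0.48684.
A₀ = A × 2^n = 0.0197 × 2^0.48684 = 0.0197 × 1.4014 ≈ 0.027607 ppm.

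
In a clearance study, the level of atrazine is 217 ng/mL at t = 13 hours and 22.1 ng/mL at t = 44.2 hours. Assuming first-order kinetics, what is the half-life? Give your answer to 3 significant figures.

9.47 hours

Over Δt = 44.2 − 13 = 31.2 hours, the level fell by a factor of 217/22.1 ≈ 9.819.
n = log₂(9.819) ≈ 3.2956 half-lives, so t½ = 31.2/3.2956 ≈ 9.4672 hours.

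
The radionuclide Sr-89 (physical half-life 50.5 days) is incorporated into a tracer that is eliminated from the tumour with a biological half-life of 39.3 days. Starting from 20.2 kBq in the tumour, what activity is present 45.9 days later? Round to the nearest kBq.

5 kBq

1/t_eff = 1/t_phys + 1/t_biol = 1/50.5 + 1/39.3 = 0.045247 per day.
t_eff = 50.5 × 39.3 / (50.5 + 39.3) ≈ 22.101 days.
Remaining = 20.2 × (1/2)^(45.9/22.101) = 20.2 × (1/2)^2.0768 ≈ 4.788 kBq.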